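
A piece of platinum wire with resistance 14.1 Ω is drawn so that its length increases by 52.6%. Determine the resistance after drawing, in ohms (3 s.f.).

k = 1 + 52.6/100 = 1.526; volume constant ⇒ A' = A/k, so R' = k²R.
R' = 2.329 × 14.1 = 32.8 Ω

32.8 Ω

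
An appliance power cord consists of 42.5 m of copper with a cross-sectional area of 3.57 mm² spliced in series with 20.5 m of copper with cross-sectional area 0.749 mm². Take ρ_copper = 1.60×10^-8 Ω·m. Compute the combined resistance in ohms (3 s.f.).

Segment 1: A = 3.57 mm² = 3.570e-06 m²
R₁ = ρL/A = (1.60×10^-8)(42.5)/(3.570e-06) = 0.1905 Ω
Segment 2: A = 0.749 mm² = 7.490e-07 m²
R₂ = (1.60×10^-8)(20.5)/(7.490e-07) = 0.4379 Ω
R = R₁ + R₂ = 0.628 Ω

0.628 Ω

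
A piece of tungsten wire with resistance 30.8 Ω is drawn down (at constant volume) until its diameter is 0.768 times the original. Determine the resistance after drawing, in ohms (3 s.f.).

Volume constant ⇒ L' = L/r² with r = 0.768. R' = ρL'/A' = ρ(L/r²)/(πr²d₀²/4) = R/r⁴.
R' = 2.874 × 30.8 = 88.5 Ω

88.5 Ω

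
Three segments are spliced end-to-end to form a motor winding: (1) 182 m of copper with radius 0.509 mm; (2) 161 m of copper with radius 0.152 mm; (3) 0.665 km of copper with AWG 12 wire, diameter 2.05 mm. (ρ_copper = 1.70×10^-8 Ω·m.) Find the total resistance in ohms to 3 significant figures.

44.9 Ω

Seg 1: A = πr² = π(5.0900e-04 m)² = 8.139e-07 m²
R_1 = (1.70×10^-8)(182)/(8.139e-07) = 3.801 Ω
Seg 2: A = πr² = π(1.5200e-04 m)² = 7.258e-08 m²
R_2 = (1.70×10^-8)(161)/(7.258e-08) = 37.71 Ω
Seg 3: A = π(2.05/2 mm)² = π(1.0250e-03 m)² = 3.301e-06 m²
R_3 = (1.70×10^-8)(665)/(3.301e-06) = 3.425 Ω
R_total = R_1 + R_2 + R_3 = 44.9 Ω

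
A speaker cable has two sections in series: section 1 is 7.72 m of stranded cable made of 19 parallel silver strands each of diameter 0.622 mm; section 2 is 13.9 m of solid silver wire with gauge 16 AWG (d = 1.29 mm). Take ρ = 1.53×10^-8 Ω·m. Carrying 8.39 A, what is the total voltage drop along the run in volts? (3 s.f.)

Section 1: A_strand = π(3.1100e-04)² = 3.039e-07 m²; R₁ = ρL/(N·A_s) = (1.53×10^-8)(7.72)/(19×3.039e-07) = 0.02046 Ω
Section 2: A = π(1.29/2 mm)² = π(6.4500e-04 m)² = 1.307e-06 m²
R₂ = (1.53×10^-8)(13.9)/(1.307e-06) = 0.1627 Ω
R = R₁ + R₂ = 0.1832 Ω
V = IR = 8.39 × 0.1832 = 1.54 V

1.54 V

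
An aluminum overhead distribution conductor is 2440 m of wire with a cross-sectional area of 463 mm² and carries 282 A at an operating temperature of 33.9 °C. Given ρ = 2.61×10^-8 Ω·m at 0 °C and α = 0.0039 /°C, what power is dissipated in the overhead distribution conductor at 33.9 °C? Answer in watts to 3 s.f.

12400 W

A = 463 mm² = 4.630e-04 m²
R₍0₎ = ρL/A = (2.61×10^-8)(2440)/(4.630e-04) = 0.1375 Ω
R₍33.9₎ = R₍0₎(1 + αΔT) = 0.1375 × (1 + 0.0039×33.9) = 0.1557 Ω
P = I²R = (282)² × 0.1557 = 12400 W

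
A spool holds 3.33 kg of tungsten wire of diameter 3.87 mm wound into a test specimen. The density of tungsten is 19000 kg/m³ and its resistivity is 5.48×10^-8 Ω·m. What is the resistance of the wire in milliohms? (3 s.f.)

69.4 mΩ

A = π(d/2)² = π(1.9350e-03 m)² = 1.1763e-05 m²
L = m/(density·A) = 3.33/(19000×1.1763e-05) = 14.9 m
R = ρL/A = (5.48×10^-8)(14.9)/(1.1763e-05) = 69.4 mΩ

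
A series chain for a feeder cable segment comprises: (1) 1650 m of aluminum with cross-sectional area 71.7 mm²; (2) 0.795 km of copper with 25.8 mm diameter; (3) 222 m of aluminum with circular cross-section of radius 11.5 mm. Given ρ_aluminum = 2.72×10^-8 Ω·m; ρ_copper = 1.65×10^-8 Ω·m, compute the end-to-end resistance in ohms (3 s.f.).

Seg 1: A = 71.7 mm² = 7.170e-05 m²
R_1 = (2.72×10^-8)(1650)/(7.170e-05) = 0.6259 Ω
Seg 2: A = π(d/2)² = π(1.2900e-02 m)² = 5.228e-04 m²
R_2 = (1.65×10^-8)(795)/(5.228e-04) = 0.02509 Ω
Seg 3: A = πr² = π(1.1500e-02 m)² = 4.155e-04 m²
R_3 = (2.72×10^-8)(222)/(4.155e-04) = 0.01453 Ω
R_total = R_1 + R_2 + R_3 = 0.666 Ω

0.666 Ω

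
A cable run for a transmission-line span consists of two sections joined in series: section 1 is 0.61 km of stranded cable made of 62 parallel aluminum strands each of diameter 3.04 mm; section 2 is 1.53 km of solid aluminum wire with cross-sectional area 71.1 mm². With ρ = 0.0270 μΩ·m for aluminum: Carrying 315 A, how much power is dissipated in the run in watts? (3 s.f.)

ρ = 0.0270 μΩ·m = 2.70×10^-8 Ω·m
Section 1: A_strand = π(1.5200e-03)² = 7.258e-06 m²; R₁ = ρL/(N·A_s) = (2.70×10^-8)(610)/(62×7.258e-06) = 0.0366 Ω
Section 2: A = 71.1 mm² = 7.110e-05 m²
R₂ = (2.70×10^-8)(1530)/(7.110e-05) = 0.581 Ω
R = R₁ + R₂ = 0.6176 Ω
P = I²R = (315)² × 0.6176 = 61300 W

61300 W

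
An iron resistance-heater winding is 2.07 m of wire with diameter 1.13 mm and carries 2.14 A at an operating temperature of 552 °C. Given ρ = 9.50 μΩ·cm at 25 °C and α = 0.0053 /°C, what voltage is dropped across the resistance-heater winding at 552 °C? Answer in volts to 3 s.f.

1.59 V

ρ = 9.50 μΩ·cm = 9.50×10^-8 Ω·m
A = π(d/2)² = π(5.6500e-04 m)² = 1.003e-06 m²
R₍25₎ = ρL/A = (9.50×10^-8)(2.07)/(1.003e-06) = 0.1961 Ω
R₍552₎ = R₍25₎(1 + αΔT) = 0.1961 × (1 + 0.0053×527) = 0.7438 Ω
V = IR = 2.14 × 0.7438 = 1.59 V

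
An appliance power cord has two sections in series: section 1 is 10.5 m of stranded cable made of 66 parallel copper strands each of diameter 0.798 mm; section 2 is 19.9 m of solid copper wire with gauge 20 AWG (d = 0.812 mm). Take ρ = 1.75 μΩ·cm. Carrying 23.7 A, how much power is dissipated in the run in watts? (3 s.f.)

ρ = 1.75 μΩ·cm = 1.75×10^-8 Ω·m
Section 1: A_strand = π(3.9900e-04)² = 5.001e-07 m²; R₁ = ρL/(N·A_s) = (1.75×10^-8)(10.5)/(66×5.001e-07) = 0.005567 Ω
Section 2: A = π(0.812/2 mm)² = π(4.0600e-04 m)² = 5.178e-07 m²
R₂ = (1.75×10^-8)(19.9)/(5.178e-07) = 0.6725 Ω
R = R₁ + R₂ = 0.6781 Ω
P = I²R = (23.7)² × 0.6781 = 381 W

381 W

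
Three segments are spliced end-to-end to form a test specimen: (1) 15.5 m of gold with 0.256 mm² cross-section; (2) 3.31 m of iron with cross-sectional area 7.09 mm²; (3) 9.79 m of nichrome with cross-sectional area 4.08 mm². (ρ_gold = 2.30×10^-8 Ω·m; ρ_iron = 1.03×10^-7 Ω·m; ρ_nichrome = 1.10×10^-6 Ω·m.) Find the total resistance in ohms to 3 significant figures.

Seg 1: A = 0.256 mm² = 2.560e-07 m²
R_1 = (2.30×10^-8)(15.5)/(2.560e-07) = 1.393 Ω
Seg 2: A = 7.09 mm² = 7.090e-06 m²
R_2 = (1.03×10^-7)(3.31)/(7.090e-06) = 0.04809 Ω
Seg 3: A = 4.08 mm² = 4.080e-06 m²
R_3 = (1.10×10^-6)(9.79)/(4.080e-06) = 2.639 Ω
R_total = R_1 + R_2 + R_3 = 4.08 Ω

4.08 Ω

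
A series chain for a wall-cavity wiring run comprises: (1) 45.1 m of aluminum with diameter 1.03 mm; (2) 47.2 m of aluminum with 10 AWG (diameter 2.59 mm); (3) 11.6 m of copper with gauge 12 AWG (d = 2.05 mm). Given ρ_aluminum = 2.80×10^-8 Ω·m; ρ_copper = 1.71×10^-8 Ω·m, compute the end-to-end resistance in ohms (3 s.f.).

1.83 Ω

Seg 1: A = π(d/2)² = π(5.1500e-04 m)² = 8.332e-07 m²
R_1 = (2.80×10^-8)(45.1)/(8.332e-07) = 1.516 Ω
Seg 2: A = π(2.59/2 mm)² = π(1.2950e-03 m)² = 5.269e-06 m²
R_2 = (2.80×10^-8)(47.2)/(5.269e-06) = 0.2508 Ω
Seg 3: A = π(2.05/2 mm)² = π(1.0250e-03 m)² = 3.301e-06 m²
R_3 = (1.71×10^-8)(11.6)/(3.301e-06) = 0.0601 Ω
R_total = R_1 + R_2 + R_3 = 1.83 Ω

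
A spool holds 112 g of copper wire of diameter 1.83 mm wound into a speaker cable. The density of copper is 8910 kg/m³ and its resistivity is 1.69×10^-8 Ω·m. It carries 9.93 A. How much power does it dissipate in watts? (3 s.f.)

3.03 W

A = π(d/2)² = π(9.1500e-04 m)² = 2.6302e-06 m²
L = m/(density·A) = 0.112/(8910×2.6302e-06) = 4.779 m
R = ρL/A = (1.69×10^-8)(4.779)/(2.6302e-06) = 0.03071 Ω
P = I²R = (9.93)² × 0.03071 = 3.03 W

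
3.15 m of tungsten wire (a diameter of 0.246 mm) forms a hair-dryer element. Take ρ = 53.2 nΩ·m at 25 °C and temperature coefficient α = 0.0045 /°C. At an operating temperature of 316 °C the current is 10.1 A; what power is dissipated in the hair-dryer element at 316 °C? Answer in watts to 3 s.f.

831 W

ρ = 53.2 nΩ·m = 5.32×10^-8 Ω·m
A = π(d/2)² = π(1.2300e-04 m)² = 4.753e-08 m²
R₍25₎ = ρL/A = (5.32×10^-8)(3.15)/(4.753e-08) = 3.526 Ω
R₍316₎ = R₍25₎(1 + αΔT) = 3.526 × (1 + 0.0045×291) = 8.143 Ω
P = I²R = (10.1)² × 8.143 = 831 W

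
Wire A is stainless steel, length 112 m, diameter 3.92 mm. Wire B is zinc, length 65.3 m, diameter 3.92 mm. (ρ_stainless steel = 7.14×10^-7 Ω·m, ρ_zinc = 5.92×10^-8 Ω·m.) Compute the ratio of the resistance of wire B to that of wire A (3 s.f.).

R ∝ ρL/d², so R_B/R_A = (ρ_B/ρ_A) × (L_B/L_A)
= (5.92×10^-8/7.14×10^-7) × (65.3/112) = 0.0483

0.0483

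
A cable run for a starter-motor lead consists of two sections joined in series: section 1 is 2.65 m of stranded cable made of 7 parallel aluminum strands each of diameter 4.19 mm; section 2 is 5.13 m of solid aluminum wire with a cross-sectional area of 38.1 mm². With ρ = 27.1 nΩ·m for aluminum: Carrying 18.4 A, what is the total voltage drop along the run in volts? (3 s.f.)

0.0808 V

ρ = 27.1 nΩ·m = 2.71×10^-8 Ω·m
Section 1: A_strand = π(2.0950e-03)² = 1.379e-05 m²; R₁ = ρL/(N·A_s) = (2.71×10^-8)(2.65)/(7×1.379e-05) = 7.440×10^-4 Ω
Section 2: A = 38.1 mm² = 3.810e-05 m²
R₂ = (2.71×10^-8)(5.13)/(3.810e-05) = 0.003649 Ω
R = R₁ + R₂ = 0.004393 Ω
V = IR = 18.4 × 0.004393 = 0.0808 V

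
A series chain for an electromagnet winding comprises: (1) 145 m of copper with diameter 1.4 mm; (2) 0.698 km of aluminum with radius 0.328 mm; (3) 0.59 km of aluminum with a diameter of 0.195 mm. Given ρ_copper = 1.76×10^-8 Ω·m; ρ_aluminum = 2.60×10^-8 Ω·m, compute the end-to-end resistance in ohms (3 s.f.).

569 Ω

Seg 1: A = π(d/2)² = π(7.0000e-04 m)² = 1.539e-06 m²
R_1 = (1.76×10^-8)(145)/(1.539e-06) = 1.658 Ω
Seg 2: A = πr² = π(3.2800e-04 m)² = 3.380e-07 m²
R_2 = (2.60×10^-8)(698)/(3.380e-07) = 53.69 Ω
Seg 3: A = π(d/2)² = π(9.7500e-05 m)² = 2.986e-08 m²
R_3 = (2.60×10^-8)(590)/(2.986e-08) = 513.6 Ω
R_total = R_1 + R_2 + R_3 = 569 Ω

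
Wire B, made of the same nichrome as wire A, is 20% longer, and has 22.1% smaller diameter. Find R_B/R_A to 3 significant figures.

R ∝ L/d², so R_B/R_A = (1 + 20/100) × (1 − 22.1/100)⁻²
= 1.2 × 1.648 = 1.98

1.98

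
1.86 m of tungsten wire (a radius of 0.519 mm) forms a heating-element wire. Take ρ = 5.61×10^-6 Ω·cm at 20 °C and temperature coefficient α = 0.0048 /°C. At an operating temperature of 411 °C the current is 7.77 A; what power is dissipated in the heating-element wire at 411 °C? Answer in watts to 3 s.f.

ρ = 5.61×10^-6 Ω·cm = 5.61×10^-8 Ω·m
A = πr² = π(5.1900e-04 m)² = 8.462e-07 m²
R₍20₎ = ρL/A = (5.61×10^-8)(1.86)/(8.462e-07) = 0.1233 Ω
R₍411₎ = R₍20₎(1 + αΔT) = 0.1233 × (1 + 0.0048×391) = 0.3547 Ω
P = I²R = (7.77)² × 0.3547 = 21.4 W

21.4 W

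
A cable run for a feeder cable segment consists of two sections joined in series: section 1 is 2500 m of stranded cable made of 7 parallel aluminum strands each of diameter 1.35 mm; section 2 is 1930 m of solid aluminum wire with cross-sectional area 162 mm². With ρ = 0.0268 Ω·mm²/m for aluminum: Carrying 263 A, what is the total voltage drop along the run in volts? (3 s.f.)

1840 V

ρ = 0.0268 Ω·mm²/m = 2.68×10^-8 Ω·m
Section 1: A_strand = π(6.7500e-04)² = 1.431e-06 m²; R₁ = ρL/(N·A_s) = (2.68×10^-8)(2500)/(7×1.431e-06) = 6.687 Ω
Section 2: A = 162 mm² = 1.620e-04 m²
R₂ = (2.68×10^-8)(1930)/(1.620e-04) = 0.3193 Ω
R = R₁ + R₂ = 7.006 Ω
V = IR = 263 × 7.006 = 1840 V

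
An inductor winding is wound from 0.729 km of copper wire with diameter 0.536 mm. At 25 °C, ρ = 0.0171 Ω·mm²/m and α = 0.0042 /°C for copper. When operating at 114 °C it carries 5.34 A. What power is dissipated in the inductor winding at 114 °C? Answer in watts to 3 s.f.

2160 W

ρ = 0.0171 Ω·mm²/m = 1.71×10^-8 Ω·m
A = π(d/2)² = π(2.6800e-04 m)² = 2.256e-07 m²
R₍25₎ = ρL/A = (1.71×10^-8)(729)/(2.256e-07) = 55.25 Ω
R₍114₎ = R₍25₎(1 + αΔT) = 55.25 × (1 + 0.0042×89) = 75.9 Ω
P = I²R = (5.34)² × 75.9 = 2160 W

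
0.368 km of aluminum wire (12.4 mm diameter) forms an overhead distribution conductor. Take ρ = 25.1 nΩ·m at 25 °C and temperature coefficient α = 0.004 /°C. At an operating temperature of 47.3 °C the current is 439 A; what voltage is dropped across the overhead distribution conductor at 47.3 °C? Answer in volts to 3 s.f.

ρ = 25.1 nΩ·m = 2.51×10^-8 Ω·m
A = π(d/2)² = π(6.2000e-03 m)² = 1.208e-04 m²
R₍25₎ = ρL/A = (2.51×10^-8)(368)/(1.208e-04) = 0.07649 Ω
R₍47.3₎ = R₍25₎(1 + αΔT) = 0.07649 × (1 + 0.004×22.3) = 0.08331 Ω
V = IR = 439 × 0.08331 = 36.6 V

36.6 V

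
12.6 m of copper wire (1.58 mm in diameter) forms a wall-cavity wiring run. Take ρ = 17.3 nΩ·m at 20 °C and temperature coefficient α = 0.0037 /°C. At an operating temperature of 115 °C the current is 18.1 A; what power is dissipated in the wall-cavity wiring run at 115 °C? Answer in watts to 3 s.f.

49.2 W

ρ = 17.3 nΩ·m = 1.73×10^-8 Ω·m
A = π(d/2)² = π(7.9000e-04 m)² = 1.961e-06 m²
R₍20₎ = ρL/A = (1.73×10^-8)(12.6)/(1.961e-06) = 0.1112 Ω
R₍115₎ = R₍20₎(1 + αΔT) = 0.1112 × (1 + 0.0037×95) = 0.1503 Ω
P = I²R = (18.1)² × 0.1503 = 49.2 W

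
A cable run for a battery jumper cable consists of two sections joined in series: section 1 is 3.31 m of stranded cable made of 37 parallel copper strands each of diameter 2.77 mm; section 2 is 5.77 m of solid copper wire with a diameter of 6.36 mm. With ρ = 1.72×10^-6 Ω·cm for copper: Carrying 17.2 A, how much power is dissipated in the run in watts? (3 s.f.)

1.00 W

ρ = 1.72×10^-6 Ω·cm = 1.72×10^-8 Ω·m
Section 1: A_strand = π(1.3850e-03)² = 6.026e-06 m²; R₁ = ρL/(N·A_s) = (1.72×10^-8)(3.31)/(37×6.026e-06) = 2.553×10^-4 Ω
Section 2: A = π(d/2)² = π(3.1800e-03 m)² = 3.177e-05 m²
R₂ = (1.72×10^-8)(5.77)/(3.177e-05) = 0.003124 Ω
R = R₁ + R₂ = 0.003379 Ω
P = I²R = (17.2)² × 0.003379 = 1.00 W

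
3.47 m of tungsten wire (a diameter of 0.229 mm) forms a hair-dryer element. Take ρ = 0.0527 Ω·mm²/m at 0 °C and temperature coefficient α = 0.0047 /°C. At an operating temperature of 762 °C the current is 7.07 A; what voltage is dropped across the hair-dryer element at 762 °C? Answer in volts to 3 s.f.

144 V

ρ = 0.0527 Ω·mm²/m = 5.27×10^-8 Ω·m
A = π(d/2)² = π(1.1450e-04 m)² = 4.119e-08 m²
R₍0₎ = ρL/A = (5.27×10^-8)(3.47)/(4.119e-08) = 4.44 Ω
R₍762₎ = R₍0₎(1 + αΔT) = 4.44 × (1 + 0.0047×762) = 20.34 Ω
V = IR = 7.07 × 20.34 = 144 V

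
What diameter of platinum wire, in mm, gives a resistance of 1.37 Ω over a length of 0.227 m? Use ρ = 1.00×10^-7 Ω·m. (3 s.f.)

A = ρL/R = (1.00×10^-7)(0.227)/(1.37) = 1.657e-08 m²
d = 2√(A/π) = 1.452e-04 m = 0.145 mm

0.145 mm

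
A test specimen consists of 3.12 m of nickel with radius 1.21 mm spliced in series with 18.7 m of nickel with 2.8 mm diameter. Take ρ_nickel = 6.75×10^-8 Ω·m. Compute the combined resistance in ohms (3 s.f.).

Segment 1: A = πr² = π(1.2100e-03 m)² = 4.600e-06 m²
R₁ = ρL/A = (6.75×10^-8)(3.12)/(4.600e-06) = 0.04579 Ω
Segment 2: A = π(d/2)² = π(1.4000e-03 m)² = 6.158e-06 m²
R₂ = (6.75×10^-8)(18.7)/(6.158e-06) = 0.205 Ω
R = R₁ + R₂ = 0.251 Ω

0.251 Ω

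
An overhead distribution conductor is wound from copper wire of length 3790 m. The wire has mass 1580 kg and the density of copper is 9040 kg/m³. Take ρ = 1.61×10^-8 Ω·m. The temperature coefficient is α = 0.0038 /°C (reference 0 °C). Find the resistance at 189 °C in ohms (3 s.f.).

A = m/(density·L) = 1580/(9040×3790) = 4.6116e-05 m²
R = ρL/A = (1.61×10^-8)(3790)/(4.6116e-05) = 1.323 Ω
R(189 °C) = 1.323 × (1 + 0.0038×189) = 2.27 Ω

2.27 Ω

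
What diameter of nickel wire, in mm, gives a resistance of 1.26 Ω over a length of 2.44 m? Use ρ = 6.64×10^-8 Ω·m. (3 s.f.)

0.405 mm

A = ρL/R = (6.64×10^-8)(2.44)/(1.26) = 1.286e-07 m²
d = 2√(A/π) = 4.046e-04 m = 0.405 mm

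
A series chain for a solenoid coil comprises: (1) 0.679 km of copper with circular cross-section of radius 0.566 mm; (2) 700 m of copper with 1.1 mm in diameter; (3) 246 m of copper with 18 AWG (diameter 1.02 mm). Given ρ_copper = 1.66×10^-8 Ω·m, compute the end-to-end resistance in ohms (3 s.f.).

28.4 Ω

Seg 1: A = πr² = π(5.6600e-04 m)² = 1.006e-06 m²
R_1 = (1.66×10^-8)(679)/(1.006e-06) = 11.2 Ω
Seg 2: A = π(d/2)² = π(5.5000e-04 m)² = 9.503e-07 m²
R_2 = (1.66×10^-8)(700)/(9.503e-07) = 12.23 Ω
Seg 3: A = π(1.02/2 mm)² = π(5.1000e-04 m)² = 8.171e-07 m²
R_3 = (1.66×10^-8)(246)/(8.171e-07) = 4.998 Ω
R_total = R_1 + R_2 + R_3 = 28.4 Ω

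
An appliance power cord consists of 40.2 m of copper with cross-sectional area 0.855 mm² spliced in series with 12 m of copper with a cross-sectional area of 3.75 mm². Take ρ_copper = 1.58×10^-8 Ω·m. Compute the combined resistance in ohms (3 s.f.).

0.793 Ω

Segment 1: A = 0.855 mm² = 8.550e-07 m²
R₁ = ρL/A = (1.58×10^-8)(40.2)/(8.550e-07) = 0.7429 Ω
Segment 2: A = 3.75 mm² = 3.750e-06 m²
R₂ = (1.58×10^-8)(12)/(3.750e-06) = 0.05056 Ω
R = R₁ + R₂ = 0.793 Ω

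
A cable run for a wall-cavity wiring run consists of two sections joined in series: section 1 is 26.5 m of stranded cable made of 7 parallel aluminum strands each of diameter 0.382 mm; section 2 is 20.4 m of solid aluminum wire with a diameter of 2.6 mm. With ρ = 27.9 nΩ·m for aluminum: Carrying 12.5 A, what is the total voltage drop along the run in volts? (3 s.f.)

12.9 V

ρ = 27.9 nΩ·m = 2.79×10^-8 Ω·m
Section 1: A_strand = π(1.9100e-04)² = 1.146e-07 m²; R₁ = ρL/(N·A_s) = (2.79×10^-8)(26.5)/(7×1.146e-07) = 0.9216 Ω
Section 2: A = π(d/2)² = π(1.3000e-03 m)² = 5.309e-06 m²
R₂ = (2.79×10^-8)(20.4)/(5.309e-06) = 0.1072 Ω
R = R₁ + R₂ = 1.029 Ω
V = IR = 12.5 × 1.029 = 12.9 V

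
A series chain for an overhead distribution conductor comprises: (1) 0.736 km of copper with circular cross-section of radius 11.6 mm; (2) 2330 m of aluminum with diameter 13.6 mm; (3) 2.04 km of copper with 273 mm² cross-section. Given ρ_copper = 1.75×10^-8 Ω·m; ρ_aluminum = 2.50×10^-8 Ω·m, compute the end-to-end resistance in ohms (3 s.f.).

0.562 Ω

Seg 1: A = πr² = π(1.1600e-02 m)² = 4.227e-04 m²
R_1 = (1.75×10^-8)(736)/(4.227e-04) = 0.03047 Ω
Seg 2: A = π(d/2)² = π(6.8000e-03 m)² = 1.453e-04 m²
R_2 = (2.50×10^-8)(2330)/(1.453e-04) = 0.401 Ω
Seg 3: A = 273 mm² = 2.730e-04 m²
R_3 = (1.75×10^-8)(2040)/(2.730e-04) = 0.1308 Ω
R_total = R_1 + R_2 + R_3 = 0.562 Ω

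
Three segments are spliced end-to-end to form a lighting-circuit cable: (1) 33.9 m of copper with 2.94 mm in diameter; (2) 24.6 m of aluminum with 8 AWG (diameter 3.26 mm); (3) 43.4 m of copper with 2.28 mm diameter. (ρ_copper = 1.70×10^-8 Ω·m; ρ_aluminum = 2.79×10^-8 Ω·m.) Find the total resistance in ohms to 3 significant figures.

0.348 Ω

Seg 1: A = π(d/2)² = π(1.4700e-03 m)² = 6.789e-06 m²
R_1 = (1.70×10^-8)(33.9)/(6.789e-06) = 0.08489 Ω
Seg 2: A = π(3.26/2 mm)² = π(1.6300e-03 m)² = 8.347e-06 m²
R_2 = (2.79×10^-8)(24.6)/(8.347e-06) = 0.08223 Ω
Seg 3: A = π(d/2)² = π(1.1400e-03 m)² = 4.083e-06 m²
R_3 = (1.70×10^-8)(43.4)/(4.083e-06) = 0.1807 Ω
R_total = R_1 + R_2 + R_3 = 0.348 Ω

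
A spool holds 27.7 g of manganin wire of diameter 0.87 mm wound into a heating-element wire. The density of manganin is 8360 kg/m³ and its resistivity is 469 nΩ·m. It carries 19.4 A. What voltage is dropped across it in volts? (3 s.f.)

85.3 V

ρ = 469 nΩ·m = 4.69×10^-7 Ω·m
A = π(d/2)² = π(4.3500e-04 m)² = 5.9447e-07 m²
L = m/(density·A) = 0.0277/(8360×5.9447e-07) = 5.574 m
R = ρL/A = (4.69×10^-7)(5.574)/(5.9447e-07) = 4.397 Ω
V = IR = 19.4 × 4.397 = 85.3 V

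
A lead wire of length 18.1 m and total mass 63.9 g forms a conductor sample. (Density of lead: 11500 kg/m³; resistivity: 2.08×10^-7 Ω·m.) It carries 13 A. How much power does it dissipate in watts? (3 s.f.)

2070 W

A = m/(density·L) = 0.0639/(11500×18.1) = 3.0699e-07 m²
R = ρL/A = (2.08×10^-7)(18.1)/(3.0699e-07) = 12.26 Ω
P = I²R = (13)² × 12.26 = 2070 W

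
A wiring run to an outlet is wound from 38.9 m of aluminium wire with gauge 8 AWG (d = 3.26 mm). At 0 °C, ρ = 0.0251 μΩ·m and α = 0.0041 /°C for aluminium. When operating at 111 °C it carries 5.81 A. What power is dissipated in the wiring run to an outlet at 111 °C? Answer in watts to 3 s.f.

5.75 W

ρ = 0.0251 μΩ·m = 2.51×10^-8 Ω·m
A = π(3.26/2 mm)² = π(1.6300e-03 m)² = 8.347e-06 m²
R₍0₎ = ρL/A = (2.51×10^-8)(38.9)/(8.347e-06) = 0.117 Ω
R₍111₎ = R₍0₎(1 + αΔT) = 0.117 × (1 + 0.0041×111) = 0.1702 Ω
P = I²R = (5.81)² × 0.1702 = 5.75 W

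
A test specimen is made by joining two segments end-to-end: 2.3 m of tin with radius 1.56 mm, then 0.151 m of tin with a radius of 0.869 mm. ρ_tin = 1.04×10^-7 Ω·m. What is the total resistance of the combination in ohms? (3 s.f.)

0.0379 Ω

Segment 1: A = πr² = π(1.5600e-03 m)² = 7.645e-06 m²
R₁ = ρL/A = (1.04×10^-7)(2.3)/(7.645e-06) = 0.03129 Ω
Segment 2: A = πr² = π(8.6900e-04 m)² = 2.372e-06 m²
R₂ = (1.04×10^-7)(0.151)/(2.372e-06) = 0.006619 Ω
R = R₁ + R₂ = 0.0379 Ω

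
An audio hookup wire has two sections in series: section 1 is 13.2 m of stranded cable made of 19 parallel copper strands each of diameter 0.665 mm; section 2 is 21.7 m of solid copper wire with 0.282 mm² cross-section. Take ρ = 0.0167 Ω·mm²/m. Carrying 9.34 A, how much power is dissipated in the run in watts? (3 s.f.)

115 W

ρ = 0.0167 Ω·mm²/m = 1.67×10^-8 Ω·m
Section 1: A_strand = π(3.3250e-04)² = 3.473e-07 m²; R₁ = ρL/(N·A_s) = (1.67×10^-8)(13.2)/(19×3.473e-07) = 0.0334 Ω
Section 2: A = 0.282 mm² = 2.820e-07 m²
R₂ = (1.67×10^-8)(21.7)/(2.820e-07) = 1.285 Ω
R = R₁ + R₂ = 1.318 Ω
P = I²R = (9.34)² × 1.318 = 115 W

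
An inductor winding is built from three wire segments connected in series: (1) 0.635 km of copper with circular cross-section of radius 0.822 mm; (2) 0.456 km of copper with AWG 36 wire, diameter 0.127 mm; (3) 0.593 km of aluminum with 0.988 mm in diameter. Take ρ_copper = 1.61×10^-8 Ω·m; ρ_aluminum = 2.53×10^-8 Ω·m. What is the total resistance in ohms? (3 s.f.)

604 Ω

Seg 1: A = πr² = π(8.2200e-04 m)² = 2.123e-06 m²
R_1 = (1.61×10^-8)(635)/(2.123e-06) = 4.816 Ω
Seg 2: A = π(0.127/2 mm)² = π(6.3500e-05 m)² = 1.267e-08 m²
R_2 = (1.61×10^-8)(456)/(1.267e-08) = 579.6 Ω
Seg 3: A = π(d/2)² = π(4.9400e-04 m)² = 7.667e-07 m²
R_3 = (2.53×10^-8)(593)/(7.667e-07) = 19.57 Ω
R_total = R_1 + R_2 + R_3 = 604 Ω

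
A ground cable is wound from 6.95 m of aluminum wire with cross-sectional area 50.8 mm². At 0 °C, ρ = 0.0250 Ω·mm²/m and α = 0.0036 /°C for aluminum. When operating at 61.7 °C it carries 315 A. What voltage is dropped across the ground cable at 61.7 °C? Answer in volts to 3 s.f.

ρ = 0.0250 Ω·mm²/m = 2.50×10^-8 Ω·m
A = 50.8 mm² = 5.080e-05 m²
R₍0₎ = ρL/A = (2.50×10^-8)(6.95)/(5.080e-05) = 0.00342 Ω
R₍61.7₎ = R₍0₎(1 + αΔT) = 0.00342 × (1 + 0.0036×61.7) = 0.00418 Ω
V = IR = 315 × 0.00418 = 1.32 V

1.32 V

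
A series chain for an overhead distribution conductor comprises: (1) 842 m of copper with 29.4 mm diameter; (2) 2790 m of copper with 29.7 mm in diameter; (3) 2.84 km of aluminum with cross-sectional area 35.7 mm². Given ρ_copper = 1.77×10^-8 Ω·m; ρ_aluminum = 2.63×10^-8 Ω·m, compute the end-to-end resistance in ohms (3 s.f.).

2.19 Ω

Seg 1: A = π(d/2)² = π(1.4700e-02 m)² = 6.789e-04 m²
R_1 = (1.77×10^-8)(842)/(6.789e-04) = 0.02195 Ω
Seg 2: A = π(d/2)² = π(1.4850e-02 m)² = 6.928e-04 m²
R_2 = (1.77×10^-8)(2790)/(6.928e-04) = 0.07128 Ω
Seg 3: A = 35.7 mm² = 3.570e-05 m²
R_3 = (2.63×10^-8)(2840)/(3.570e-05) = 2.092 Ω
R_total = R_1 + R_2 + R_3 = 2.19 Ω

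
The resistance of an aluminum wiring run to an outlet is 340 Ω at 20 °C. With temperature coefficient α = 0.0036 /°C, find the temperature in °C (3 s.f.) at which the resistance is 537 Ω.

181 °C

R = R₀(1 + α(T − T₀)) ⇒ T = T₀ + (R/R₀ − 1)/α
T = 20 + (537/340 − 1)/0.0036 = 20 + (0.5794)/0.0036 = 181 °C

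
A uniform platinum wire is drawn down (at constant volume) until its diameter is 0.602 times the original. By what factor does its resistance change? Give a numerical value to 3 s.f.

Volume constant ⇒ L' = L/r² with r = 0.602. R' = ρL'/A' = ρ(L/r²)/(πr²d₀²/4) = R/r⁴.
Factor = 7.61

7.61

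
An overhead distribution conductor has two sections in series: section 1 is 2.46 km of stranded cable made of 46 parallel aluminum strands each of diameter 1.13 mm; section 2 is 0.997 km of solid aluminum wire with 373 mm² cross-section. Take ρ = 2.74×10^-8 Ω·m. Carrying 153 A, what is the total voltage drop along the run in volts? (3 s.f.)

Section 1: A_strand = π(5.6500e-04)² = 1.003e-06 m²; R₁ = ρL/(N·A_s) = (2.74×10^-8)(2460)/(46×1.003e-06) = 1.461 Ω
Section 2: A = 373 mm² = 3.730e-04 m²
R₂ = (2.74×10^-8)(997)/(3.730e-04) = 0.07324 Ω
R = R₁ + R₂ = 1.534 Ω
V = IR = 153 × 1.534 = 235 V

235 V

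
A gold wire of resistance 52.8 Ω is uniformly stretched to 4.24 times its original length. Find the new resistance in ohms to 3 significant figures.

Volume constant ⇒ A' = A/k with k = 4.24. R' = ρ(kL)/(A/k) = k²R.
R' = 17.98 × 52.8 = 949 Ω

949 Ω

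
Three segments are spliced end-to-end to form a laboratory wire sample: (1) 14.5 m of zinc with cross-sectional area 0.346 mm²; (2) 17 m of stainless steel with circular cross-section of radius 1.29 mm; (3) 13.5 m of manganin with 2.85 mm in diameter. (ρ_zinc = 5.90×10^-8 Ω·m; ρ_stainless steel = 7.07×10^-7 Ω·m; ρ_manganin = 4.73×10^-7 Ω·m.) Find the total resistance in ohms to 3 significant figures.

Seg 1: A = 0.346 mm² = 3.460e-07 m²
R_1 = (5.90×10^-8)(14.5)/(3.460e-07) = 2.473 Ω
Seg 2: A = πr² = π(1.2900e-03 m)² = 5.228e-06 m²
R_2 = (7.07×10^-7)(17)/(5.228e-06) = 2.299 Ω
Seg 3: A = π(d/2)² = π(1.4250e-03 m)² = 6.379e-06 m²
R_3 = (4.73×10^-7)(13.5)/(6.379e-06) = 1.001 Ω
R_total = R_1 + R_2 + R_3 = 5.77 Ω

5.77 Ω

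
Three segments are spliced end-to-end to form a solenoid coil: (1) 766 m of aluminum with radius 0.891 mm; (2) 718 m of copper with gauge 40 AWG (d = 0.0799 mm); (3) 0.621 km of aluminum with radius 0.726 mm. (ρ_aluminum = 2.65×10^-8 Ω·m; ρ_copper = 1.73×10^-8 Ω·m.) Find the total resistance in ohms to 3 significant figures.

2500 Ω

Seg 1: A = πr² = π(8.9100e-04 m)² = 2.494e-06 m²
R_1 = (2.65×10^-8)(766)/(2.494e-06) = 8.139 Ω
Seg 2: A = π(0.0799/2 mm)² = π(3.9950e-05 m)² = 5.014e-09 m²
R_2 = (1.73×10^-8)(718)/(5.014e-09) = 2477 Ω
Seg 3: A = πr² = π(7.2600e-04 m)² = 1.656e-06 m²
R_3 = (2.65×10^-8)(621)/(1.656e-06) = 9.938 Ω
R_total = R_1 + R_2 + R_3 = 2500 Ω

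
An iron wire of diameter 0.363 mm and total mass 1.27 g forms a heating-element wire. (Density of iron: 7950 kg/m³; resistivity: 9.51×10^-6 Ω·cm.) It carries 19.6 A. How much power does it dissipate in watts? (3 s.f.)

ρ = 9.51×10^-6 Ω·cm = 9.51×10^-8 Ω·m
A = π(d/2)² = π(1.8150e-04 m)² = 1.0349e-07 m²
L = m/(density·A) = 0.00127/(7950×1.0349e-07) = 1.544 m
R = ρL/A = (9.51×10^-8)(1.544)/(1.0349e-07) = 1.418 Ω
P = I²R = (19.6)² × 1.418 = 545 W

545 W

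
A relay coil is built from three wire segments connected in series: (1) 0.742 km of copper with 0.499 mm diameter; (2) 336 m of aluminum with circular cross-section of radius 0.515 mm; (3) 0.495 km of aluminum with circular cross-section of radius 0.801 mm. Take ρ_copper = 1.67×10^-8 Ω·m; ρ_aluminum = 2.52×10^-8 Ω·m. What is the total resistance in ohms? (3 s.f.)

Seg 1: A = π(d/2)² = π(2.4950e-04 m)² = 1.956e-07 m²
R_1 = (1.67×10^-8)(742)/(1.956e-07) = 63.36 Ω
Seg 2: A = πr² = π(5.1500e-04 m)² = 8.332e-07 m²
R_2 = (2.52×10^-8)(336)/(8.332e-07) = 10.16 Ω
Seg 3: A = πr² = π(8.0100e-04 m)² = 2.016e-06 m²
R_3 = (2.52×10^-8)(495)/(2.016e-06) = 6.189 Ω
R_total = R_1 + R_2 + R_3 = 79.7 Ω

79.7 Ω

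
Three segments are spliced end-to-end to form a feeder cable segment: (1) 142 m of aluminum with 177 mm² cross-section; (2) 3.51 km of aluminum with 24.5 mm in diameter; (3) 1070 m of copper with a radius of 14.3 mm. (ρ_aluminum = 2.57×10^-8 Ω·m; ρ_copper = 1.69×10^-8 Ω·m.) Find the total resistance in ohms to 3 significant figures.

0.240 Ω

Seg 1: A = 177 mm² = 1.770e-04 m²
R_1 = (2.57×10^-8)(142)/(1.770e-04) = 0.02062 Ω
Seg 2: A = π(d/2)² = π(1.2250e-02 m)² = 4.714e-04 m²
R_2 = (2.57×10^-8)(3510)/(4.714e-04) = 0.1913 Ω
Seg 3: A = πr² = π(1.4300e-02 m)² = 6.424e-04 m²
R_3 = (1.69×10^-8)(1070)/(6.424e-04) = 0.02815 Ω
R_total = R_1 + R_2 + R_3 = 0.240 Ω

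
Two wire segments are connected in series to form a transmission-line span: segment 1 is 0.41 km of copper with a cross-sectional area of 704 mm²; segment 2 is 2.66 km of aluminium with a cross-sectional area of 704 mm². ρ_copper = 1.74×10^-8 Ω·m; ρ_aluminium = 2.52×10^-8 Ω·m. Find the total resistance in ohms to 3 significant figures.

Segment 1: A = 704 mm² = 7.040e-04 m²
R₁ = ρL/A = (1.74×10^-8)(410)/(7.040e-04) = 0.01013 Ω
R₂ = (2.52×10^-8)(2660)/(7.040e-04) = 0.09522 Ω
R = R₁ + R₂ = 0.105 Ω

0.105 Ω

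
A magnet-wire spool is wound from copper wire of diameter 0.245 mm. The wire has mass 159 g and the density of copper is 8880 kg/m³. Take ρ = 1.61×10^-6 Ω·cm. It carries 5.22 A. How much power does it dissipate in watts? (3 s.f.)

3530 W

ρ = 1.61×10^-6 Ω·cm = 1.61×10^-8 Ω·m
A = π(d/2)² = π(1.2250e-04 m)² = 4.7144e-08 m²
L = m/(density·A) = 0.159/(8880×4.7144e-08) = 379.8 m
R = ρL/A = (1.61×10^-8)(379.8)/(4.7144e-08) = 129.7 Ω
P = I²R = (5.22)² × 129.7 = 3530 W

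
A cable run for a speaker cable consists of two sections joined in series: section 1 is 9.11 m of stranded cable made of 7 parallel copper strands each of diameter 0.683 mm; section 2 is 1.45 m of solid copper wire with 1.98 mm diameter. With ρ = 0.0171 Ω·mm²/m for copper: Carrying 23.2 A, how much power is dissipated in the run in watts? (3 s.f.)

ρ = 0.0171 Ω·mm²/m = 1.71×10^-8 Ω·m
Section 1: A_strand = π(3.4150e-04)² = 3.664e-07 m²; R₁ = ρL/(N·A_s) = (1.71×10^-8)(9.11)/(7×3.664e-07) = 0.06074 Ω
Section 2: A = π(d/2)² = π(9.9000e-04 m)² = 3.079e-06 m²
R₂ = (1.71×10^-8)(1.45)/(3.079e-06) = 0.008053 Ω
R = R₁ + R₂ = 0.06879 Ω
P = I²R = (23.2)² × 0.06879 = 37.0 W

37.0 W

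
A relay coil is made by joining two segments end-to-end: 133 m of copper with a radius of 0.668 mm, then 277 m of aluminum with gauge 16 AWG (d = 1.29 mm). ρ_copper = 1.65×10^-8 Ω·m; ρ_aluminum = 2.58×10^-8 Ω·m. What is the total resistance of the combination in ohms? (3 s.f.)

7.03 Ω

Segment 1: A = πr² = π(6.6800e-04 m)² = 1.402e-06 m²
R₁ = ρL/A = (1.65×10^-8)(133)/(1.402e-06) = 1.565 Ω
Segment 2: A = π(1.29/2 mm)² = π(6.4500e-04 m)² = 1.307e-06 m²
R₂ = (2.58×10^-8)(277)/(1.307e-06) = 5.468 Ω
R = R₁ + R₂ = 7.03 Ω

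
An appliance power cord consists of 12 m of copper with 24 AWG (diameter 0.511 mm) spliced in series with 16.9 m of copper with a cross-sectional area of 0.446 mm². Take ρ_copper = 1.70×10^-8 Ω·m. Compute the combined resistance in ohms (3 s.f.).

Segment 1: A = π(0.511/2 mm)² = π(2.5550e-04 m)² = 2.051e-07 m²
R₁ = ρL/A = (1.70×10^-8)(12)/(2.051e-07) = 0.9947 Ω
Segment 2: A = 0.446 mm² = 4.460e-07 m²
R₂ = (1.70×10^-8)(16.9)/(4.460e-07) = 0.6442 Ω
R = R₁ + R₂ = 1.64 Ω

1.64 Ω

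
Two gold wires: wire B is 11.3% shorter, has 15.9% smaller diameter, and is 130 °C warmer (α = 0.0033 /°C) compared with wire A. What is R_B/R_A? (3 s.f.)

1.79

R ∝ ρL/d² with ρ ∝ (1+αΔT), so R_B/R_A = (1 − 11.3/100) × (1 − 15.9/100)⁻² × (1 + 0.0033×130)
= 0.887 × 1.414 × 1.429 = 1.79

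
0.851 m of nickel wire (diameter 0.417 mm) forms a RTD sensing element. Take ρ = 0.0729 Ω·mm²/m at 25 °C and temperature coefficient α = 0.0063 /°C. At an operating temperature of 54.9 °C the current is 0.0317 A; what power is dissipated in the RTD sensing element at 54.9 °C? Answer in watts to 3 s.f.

ρ = 0.0729 Ω·mm²/m = 7.29×10^-8 Ω·m
A = π(d/2)² = π(2.0850e-04 m)² = 1.366e-07 m²
R₍25₎ = ρL/A = (7.29×10^-8)(0.851)/(1.366e-07) = 0.4543 Ω
R₍54.9₎ = R₍25₎(1 + αΔT) = 0.4543 × (1 + 0.0063×29.9) = 0.5398 Ω
P = I²R = (0.0317)² × 0.5398 = 5.42×10^-4 W

5.42×10^-4 W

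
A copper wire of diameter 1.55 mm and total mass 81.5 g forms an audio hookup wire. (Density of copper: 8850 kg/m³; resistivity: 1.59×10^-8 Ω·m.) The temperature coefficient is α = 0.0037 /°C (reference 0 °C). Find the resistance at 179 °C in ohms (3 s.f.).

A = π(d/2)² = π(7.7500e-04 m)² = 1.8869e-06 m²
L = m/(density·A) = 0.0815/(8850×1.8869e-06) = 4.88 m
R = ρL/A = (1.59×10^-8)(4.88)/(1.8869e-06) = 0.04112 Ω
R(179 °C) = 0.04112 × (1 + 0.0037×179) = 0.0684 Ω

0.0684 Ω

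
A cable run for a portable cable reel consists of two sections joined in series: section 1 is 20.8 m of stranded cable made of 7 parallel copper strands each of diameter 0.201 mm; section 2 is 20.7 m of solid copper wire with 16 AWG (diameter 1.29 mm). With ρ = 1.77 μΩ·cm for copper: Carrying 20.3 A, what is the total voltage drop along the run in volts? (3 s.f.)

ρ = 1.77 μΩ·cm = 1.77×10^-8 Ω·m
Section 1: A_strand = π(1.0050e-04)² = 3.173e-08 m²; R₁ = ρL/(N·A_s) = (1.77×10^-8)(20.8)/(7×3.173e-08) = 1.658 Ω
Section 2: A = π(1.29/2 mm)² = π(6.4500e-04 m)² = 1.307e-06 m²
R₂ = (1.77×10^-8)(20.7)/(1.307e-06) = 0.2803 Ω
R = R₁ + R₂ = 1.938 Ω
V = IR = 20.3 × 1.938 = 39.3 V

39.3 V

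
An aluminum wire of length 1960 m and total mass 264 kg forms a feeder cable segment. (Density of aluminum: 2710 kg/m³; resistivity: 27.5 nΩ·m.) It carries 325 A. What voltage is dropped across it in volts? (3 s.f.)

352 V

ρ = 27.5 nΩ·m = 2.75×10^-8 Ω·m
A = m/(density·L) = 264/(2710×1960) = 4.9703e-05 m²
R = ρL/A = (2.75×10^-8)(1960)/(4.9703e-05) = 1.084 Ω
V = IR = 325 × 1.084 = 352 V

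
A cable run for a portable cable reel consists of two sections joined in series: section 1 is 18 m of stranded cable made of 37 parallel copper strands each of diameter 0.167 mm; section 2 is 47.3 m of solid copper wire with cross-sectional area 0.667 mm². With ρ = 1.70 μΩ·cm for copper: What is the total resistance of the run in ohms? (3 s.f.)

1.58 Ω

ρ = 1.70 μΩ·cm = 1.70×10^-8 Ω·m
Section 1: A_strand = π(8.3500e-05)² = 2.190e-08 m²; R₁ = ρL/(N·A_s) = (1.70×10^-8)(18)/(37×2.190e-08) = 0.3776 Ω
Section 2: A = 0.667 mm² = 6.670e-07 m²
R₂ = (1.70×10^-8)(47.3)/(6.670e-07) = 1.206 Ω
R = R₁ + R₂ = 1.58 Ω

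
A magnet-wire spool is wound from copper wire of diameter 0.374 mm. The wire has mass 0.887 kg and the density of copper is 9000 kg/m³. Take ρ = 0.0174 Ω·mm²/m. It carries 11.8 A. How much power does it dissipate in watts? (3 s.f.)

19800 W

ρ = 0.0174 Ω·mm²/m = 1.74×10^-8 Ω·m
A = π(d/2)² = π(1.8700e-04 m)² = 1.0986e-07 m²
L = m/(density·A) = 0.887/(9000×1.0986e-07) = 897.1 m
R = ρL/A = (1.74×10^-8)(897.1)/(1.0986e-07) = 142.1 Ω
P = I²R = (11.8)² × 142.1 = 19800 W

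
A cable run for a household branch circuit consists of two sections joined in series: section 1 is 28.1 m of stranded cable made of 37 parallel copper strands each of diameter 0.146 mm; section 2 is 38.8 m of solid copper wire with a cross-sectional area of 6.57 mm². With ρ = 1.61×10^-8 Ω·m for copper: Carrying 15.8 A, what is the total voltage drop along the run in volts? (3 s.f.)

Section 1: A_strand = π(7.3000e-05)² = 1.674e-08 m²; R₁ = ρL/(N·A_s) = (1.61×10^-8)(28.1)/(37×1.674e-08) = 0.7304 Ω
Section 2: A = 6.57 mm² = 6.570e-06 m²
R₂ = (1.61×10^-8)(38.8)/(6.570e-06) = 0.09508 Ω
R = R₁ + R₂ = 0.8254 Ω
V = IR = 15.8 × 0.8254 = 13.0 V

13.0 V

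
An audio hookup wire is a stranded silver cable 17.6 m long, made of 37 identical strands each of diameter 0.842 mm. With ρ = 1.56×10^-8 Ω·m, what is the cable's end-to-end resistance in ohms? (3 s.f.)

0.0133 Ω

A_strand = π(4.2100e-04 m)² = 5.568e-07 m²
R_strand = ρL/A = (1.56×10^-8)(17.6)/(5.568e-07) = 0.4931 Ω
R_total = R_strand/N = 0.4931/37 = 0.0133 Ω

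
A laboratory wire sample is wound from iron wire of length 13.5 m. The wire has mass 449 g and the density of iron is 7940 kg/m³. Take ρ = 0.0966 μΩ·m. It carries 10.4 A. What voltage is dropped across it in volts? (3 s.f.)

ρ = 0.0966 μΩ·m = 9.66×10^-8 Ω·m
A = m/(density·L) = 0.449/(7940×13.5) = 4.1888e-06 m²
R = ρL/A = (9.66×10^-8)(13.5)/(4.1888e-06) = 0.3113 Ω
V = IR = 10.4 × 0.3113 = 3.24 V

3.24 V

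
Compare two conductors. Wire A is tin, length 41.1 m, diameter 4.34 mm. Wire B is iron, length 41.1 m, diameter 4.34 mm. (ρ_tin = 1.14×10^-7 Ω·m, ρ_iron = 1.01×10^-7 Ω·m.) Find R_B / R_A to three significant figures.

R ∝ ρL/d², so R_B/R_A = (ρ_B/ρ_A)
= (1.01×10^-7/1.14×10^-7) = 0.886

0.886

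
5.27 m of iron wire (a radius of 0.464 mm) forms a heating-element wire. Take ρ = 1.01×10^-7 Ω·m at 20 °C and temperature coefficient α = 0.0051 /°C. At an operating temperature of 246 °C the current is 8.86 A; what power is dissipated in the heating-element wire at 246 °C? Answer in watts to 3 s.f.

A = πr² = π(4.6400e-04 m)² = 6.764e-07 m²
R₍20₎ = ρL/A = (1.01×10^-7)(5.27)/(6.764e-07) = 0.7869 Ω
R₍246₎ = R₍20₎(1 + αΔT) = 0.7869 × (1 + 0.0051×226) = 1.694 Ω
P = I²R = (8.86)² × 1.694 = 133 W

133 W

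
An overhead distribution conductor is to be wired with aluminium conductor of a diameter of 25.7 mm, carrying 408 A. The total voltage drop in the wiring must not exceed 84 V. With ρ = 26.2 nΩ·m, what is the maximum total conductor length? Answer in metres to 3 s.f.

ρ = 26.2 nΩ·m = 2.62×10^-8 Ω·m
A = π(d/2)² = π(1.2850e-02 m)² = 5.187e-04 m²
L_max = V_max·A/(1·ρI) = (84)(5.187e-04)/(2.62×10^-8×408) = 4080 m

4080 m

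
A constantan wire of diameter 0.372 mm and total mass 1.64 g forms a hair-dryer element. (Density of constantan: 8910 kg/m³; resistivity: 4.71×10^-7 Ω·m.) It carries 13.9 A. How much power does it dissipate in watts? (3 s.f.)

A = π(d/2)² = π(1.8600e-04 m)² = 1.0869e-07 m²
L = m/(density·A) = 0.00164/(8910×1.0869e-07) = 1.694 m
R = ρL/A = (4.71×10^-7)(1.694)/(1.0869e-07) = 7.339 Ω
P = I²R = (13.9)² × 7.339 = 1420 W

1420 W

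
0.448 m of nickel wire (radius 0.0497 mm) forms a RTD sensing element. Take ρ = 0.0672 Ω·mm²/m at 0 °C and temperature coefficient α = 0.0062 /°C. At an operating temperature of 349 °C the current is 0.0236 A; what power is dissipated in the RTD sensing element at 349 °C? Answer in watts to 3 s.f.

0.00684 W

ρ = 0.0672 Ω·mm²/m = 6.72×10^-8 Ω·m
A = πr² = π(4.9700e-05 m)² = 7.760e-09 m²
R₍0₎ = ρL/A = (6.72×10^-8)(0.448)/(7.760e-09) = 3.88 Ω
R₍349₎ = R₍0₎(1 + αΔT) = 3.88 × (1 + 0.0062×349) = 12.27 Ω
P = I²R = (0.0236)² × 12.27 = 0.00684 W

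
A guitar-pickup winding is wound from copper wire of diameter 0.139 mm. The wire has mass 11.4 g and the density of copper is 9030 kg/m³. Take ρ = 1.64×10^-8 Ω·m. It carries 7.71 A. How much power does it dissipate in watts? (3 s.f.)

5340 W

A = π(d/2)² = π(6.9500e-05 m)² = 1.5175e-08 m²
L = m/(density·A) = 0.0114/(9030×1.5175e-08) = 83.2 m
R = ρL/A = (1.64×10^-8)(83.2)/(1.5175e-08) = 89.91 Ω
P = I²R = (7.71)² × 89.91 = 5340 W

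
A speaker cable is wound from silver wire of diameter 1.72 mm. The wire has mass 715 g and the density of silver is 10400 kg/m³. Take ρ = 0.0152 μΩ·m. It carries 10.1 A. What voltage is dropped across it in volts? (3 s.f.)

1.95 V

ρ = 0.0152 μΩ·m = 1.52×10^-8 Ω·m
A = π(d/2)² = π(8.6000e-04 m)² = 2.3235e-06 m²
L = m/(density·A) = 0.715/(10400×2.3235e-06) = 29.59 m
R = ρL/A = (1.52×10^-8)(29.59)/(2.3235e-06) = 0.1936 Ω
V = IR = 10.1 × 0.1936 = 1.95 V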